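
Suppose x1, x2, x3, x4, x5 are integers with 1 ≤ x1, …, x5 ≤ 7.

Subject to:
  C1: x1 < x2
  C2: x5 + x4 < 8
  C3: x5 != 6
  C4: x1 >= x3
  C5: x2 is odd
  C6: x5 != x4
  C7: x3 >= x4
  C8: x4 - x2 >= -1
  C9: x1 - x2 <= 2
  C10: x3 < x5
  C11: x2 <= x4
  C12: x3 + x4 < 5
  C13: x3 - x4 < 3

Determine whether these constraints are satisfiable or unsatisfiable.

Unsatisfiable

Constraints 1, 4, 7, and 11 give x2 ≤ x4, x4 ≤ x3, x3 ≤ x1, x1 < x2. Chaining: x2 ≤ x4 ≤ x3 ≤ x1 < x2, which forces x2 < x2 — impossible.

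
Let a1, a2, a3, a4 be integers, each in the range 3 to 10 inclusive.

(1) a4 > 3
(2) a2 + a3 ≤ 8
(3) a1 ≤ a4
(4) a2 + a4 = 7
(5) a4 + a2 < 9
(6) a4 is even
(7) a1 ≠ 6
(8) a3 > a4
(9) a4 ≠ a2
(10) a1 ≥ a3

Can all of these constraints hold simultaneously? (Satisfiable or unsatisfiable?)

Unsatisfiable

Constraints 3, 8, and 10 give a4 < a3, a3 ≤ a1, a1 ≤ a4. Chaining: a4 < a3 ≤ a1 ≤ a4, which forces a4 < a4 — impossible.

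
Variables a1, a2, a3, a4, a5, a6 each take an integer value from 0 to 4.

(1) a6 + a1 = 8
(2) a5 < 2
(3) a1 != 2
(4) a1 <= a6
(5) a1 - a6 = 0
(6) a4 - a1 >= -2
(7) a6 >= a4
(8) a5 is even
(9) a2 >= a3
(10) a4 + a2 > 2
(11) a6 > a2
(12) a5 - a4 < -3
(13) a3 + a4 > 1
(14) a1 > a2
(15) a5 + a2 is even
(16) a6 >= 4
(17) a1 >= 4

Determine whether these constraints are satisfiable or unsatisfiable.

Satisfiable

Try a1 = 4, a2 = 0, a3 = 0, a4 = 4, a5 = 0, a6 = 4.
Check constraint 1: a6 + a1 = 8; constraint 5: a1 - a6 = 0; constraint 6: a4 - a1 = 0. The remaining constraints are straightforward to verify.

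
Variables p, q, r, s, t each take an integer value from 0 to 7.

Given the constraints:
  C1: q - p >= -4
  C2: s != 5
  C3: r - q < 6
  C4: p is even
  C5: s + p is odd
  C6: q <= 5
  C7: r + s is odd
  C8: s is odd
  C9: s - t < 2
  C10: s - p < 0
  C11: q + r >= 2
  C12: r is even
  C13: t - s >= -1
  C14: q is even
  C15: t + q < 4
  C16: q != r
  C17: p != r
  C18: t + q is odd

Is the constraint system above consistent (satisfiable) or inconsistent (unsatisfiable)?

Satisfiable

Take p = 2, q = 0, r = 4, s = 1, t = 1. Then constraint 1: q - p = -2; constraint 3: r - q = 4; constraint 9: s - t = 0, and every other listed constraint is also met.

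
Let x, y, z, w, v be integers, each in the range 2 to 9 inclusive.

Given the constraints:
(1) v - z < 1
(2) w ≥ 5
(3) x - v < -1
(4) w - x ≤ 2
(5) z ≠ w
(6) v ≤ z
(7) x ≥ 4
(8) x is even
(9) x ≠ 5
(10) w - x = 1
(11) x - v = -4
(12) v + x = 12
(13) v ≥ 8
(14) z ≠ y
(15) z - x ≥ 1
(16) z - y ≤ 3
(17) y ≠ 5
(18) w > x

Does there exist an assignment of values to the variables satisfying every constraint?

Satisfiable

Setting (x, y, z, w, v) = (4, 7, 8, 5, 8) satisfies everything: constraint 1: v - z = 0; constraint 3: x - v = -4, and the others follow.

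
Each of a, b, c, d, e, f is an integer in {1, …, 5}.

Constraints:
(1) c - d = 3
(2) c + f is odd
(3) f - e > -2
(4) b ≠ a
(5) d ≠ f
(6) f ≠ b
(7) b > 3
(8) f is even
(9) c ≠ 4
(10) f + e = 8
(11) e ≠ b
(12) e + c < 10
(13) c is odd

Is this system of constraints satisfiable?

Try a = 4, b = 5, c = 5, d = 2, e = 4, f = 4.
Check constraint 1: c - d = 3; constraint 3: f - e = 0; constraint 10: f + e = 8. The remaining constraints are straightforward to verify.

Satisfiable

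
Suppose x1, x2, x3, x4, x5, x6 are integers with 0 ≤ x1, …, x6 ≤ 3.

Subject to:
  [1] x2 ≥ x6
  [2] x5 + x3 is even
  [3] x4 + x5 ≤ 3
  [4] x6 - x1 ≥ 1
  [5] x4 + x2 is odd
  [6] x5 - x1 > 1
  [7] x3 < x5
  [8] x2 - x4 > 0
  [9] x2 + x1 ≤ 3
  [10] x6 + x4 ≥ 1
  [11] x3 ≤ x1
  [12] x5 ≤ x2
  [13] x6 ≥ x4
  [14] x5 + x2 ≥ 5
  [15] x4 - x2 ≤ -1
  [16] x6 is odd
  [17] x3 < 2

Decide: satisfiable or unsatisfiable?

Satisfiable

One satisfying assignment is x1 = 0, x2 = 3, x3 = 0, x4 = 0, x5 = 2, x6 = 3.
For the less obvious constraints — constraint 3: x4 + x5 = 2; constraint 4: x6 - x1 = 3; constraint 6: x5 - x1 = 2 — and the others hold by inspection.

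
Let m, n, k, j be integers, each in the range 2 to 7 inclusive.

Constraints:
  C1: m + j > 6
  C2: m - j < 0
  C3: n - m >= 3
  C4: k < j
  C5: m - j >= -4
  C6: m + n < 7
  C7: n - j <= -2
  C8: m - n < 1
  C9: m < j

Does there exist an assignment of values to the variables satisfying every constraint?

Constraints 3, 5, and 7 give m − j ≥ -4, j − n ≥ 2, n − m ≥ 3.
Adding all 3 inequalities: the left sides telescope to 0, and the right sides sum to (-4) + 2 + 3 = 1. So 0 ≥ 1, which is false.

Unsatisfiable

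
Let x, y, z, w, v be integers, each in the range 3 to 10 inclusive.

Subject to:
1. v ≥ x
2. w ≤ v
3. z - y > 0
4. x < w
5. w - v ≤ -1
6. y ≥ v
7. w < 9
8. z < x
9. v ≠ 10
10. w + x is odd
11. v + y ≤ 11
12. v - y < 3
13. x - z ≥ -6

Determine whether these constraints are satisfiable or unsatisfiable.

Unsatisfiable

Constraints 3, 4, 5, 6, and 8 give w < v, v ≤ y, y < z, z < x, x < w. Chaining: w < v ≤ y < z < x < w, which forces w < w — impossible.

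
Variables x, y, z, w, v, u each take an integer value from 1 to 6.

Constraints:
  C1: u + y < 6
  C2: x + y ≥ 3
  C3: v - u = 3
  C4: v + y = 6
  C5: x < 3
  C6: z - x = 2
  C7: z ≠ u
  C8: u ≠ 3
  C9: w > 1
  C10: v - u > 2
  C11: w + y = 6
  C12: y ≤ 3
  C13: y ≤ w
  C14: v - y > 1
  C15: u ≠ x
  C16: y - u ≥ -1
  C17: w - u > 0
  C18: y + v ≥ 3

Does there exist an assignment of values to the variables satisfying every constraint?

Setting (x, y, z, w, v, u) = (2, 2, 4, 4, 4, 1) satisfies everything: constraint 1: u + y = 3; constraint 2: x + y = 4; constraint 3: v - u = 3, and the others follow.

Satisfiable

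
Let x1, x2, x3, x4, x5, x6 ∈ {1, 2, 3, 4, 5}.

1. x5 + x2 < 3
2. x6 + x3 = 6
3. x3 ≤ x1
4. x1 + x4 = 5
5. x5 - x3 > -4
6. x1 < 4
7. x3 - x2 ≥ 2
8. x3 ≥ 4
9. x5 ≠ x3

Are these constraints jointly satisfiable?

From constraints 3 and 8: x1 ≥ x3 and x3 ≥ 4, so x1 ≥ 4. From constraint 6: x1 ≤ 3. But 3 < 4, so no value of x1 works.

Unsatisfiable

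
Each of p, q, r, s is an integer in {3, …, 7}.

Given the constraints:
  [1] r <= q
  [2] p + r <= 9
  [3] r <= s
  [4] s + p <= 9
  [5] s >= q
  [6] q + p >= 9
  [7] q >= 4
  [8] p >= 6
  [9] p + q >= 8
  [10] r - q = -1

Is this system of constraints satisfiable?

From constraints 5 and 7: s ≥ q ≥ 4. From constraint 8: p ≥ 6. Hence s + p ≥ 10. But constraint 4 requires s + p ≤ 9, and 9 < 10. Contradiction.

Unsatisfiable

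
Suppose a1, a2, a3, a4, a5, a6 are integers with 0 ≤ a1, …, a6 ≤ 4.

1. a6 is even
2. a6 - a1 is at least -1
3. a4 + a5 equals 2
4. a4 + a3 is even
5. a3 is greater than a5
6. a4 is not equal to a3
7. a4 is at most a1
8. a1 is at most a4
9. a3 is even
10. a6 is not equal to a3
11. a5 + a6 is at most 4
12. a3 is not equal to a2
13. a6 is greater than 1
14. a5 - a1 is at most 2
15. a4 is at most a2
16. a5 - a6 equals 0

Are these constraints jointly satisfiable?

Satisfiable

Try a1 = 0, a2 = 3, a3 = 4, a4 = 0, a5 = 2, a6 = 2.
Check constraint 2: a6 - a1 = 2; constraint 3: a4 + a5 = 2; constraint 11: a5 + a6 = 4. The remaining constraints are straightforward to verify.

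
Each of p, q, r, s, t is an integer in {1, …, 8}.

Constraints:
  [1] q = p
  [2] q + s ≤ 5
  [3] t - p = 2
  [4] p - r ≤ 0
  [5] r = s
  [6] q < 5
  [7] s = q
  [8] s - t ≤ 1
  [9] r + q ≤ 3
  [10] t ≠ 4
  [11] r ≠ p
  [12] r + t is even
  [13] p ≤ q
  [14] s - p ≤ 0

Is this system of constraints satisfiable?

Unsatisfiable

From constraints 1, 5, and 7, r = s = q = p, so r = p. But constraint 11 says r ≠ p. Contradiction.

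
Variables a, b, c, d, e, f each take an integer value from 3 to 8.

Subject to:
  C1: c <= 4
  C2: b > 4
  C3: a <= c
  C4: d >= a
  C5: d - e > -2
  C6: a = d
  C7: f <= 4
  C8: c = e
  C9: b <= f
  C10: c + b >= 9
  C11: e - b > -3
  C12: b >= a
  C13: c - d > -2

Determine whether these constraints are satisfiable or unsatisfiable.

From constraint 1: c ≤ 4. From constraints 7 and 9: b ≤ f ≤ 4. Hence c + b ≤ 8. But constraint 10 requires c + b ≥ 9, and 9 > 8. Contradiction.

Unsatisfiable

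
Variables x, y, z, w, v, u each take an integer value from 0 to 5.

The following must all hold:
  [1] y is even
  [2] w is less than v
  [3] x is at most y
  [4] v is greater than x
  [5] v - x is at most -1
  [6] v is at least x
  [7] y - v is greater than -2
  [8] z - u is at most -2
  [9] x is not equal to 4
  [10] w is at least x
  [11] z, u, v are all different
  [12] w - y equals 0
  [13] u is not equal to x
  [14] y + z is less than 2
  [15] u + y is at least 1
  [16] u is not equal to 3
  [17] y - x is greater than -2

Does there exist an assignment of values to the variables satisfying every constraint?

Unsatisfiable

Constraints 2, 5, and 10 give v < x, x ≤ w, w < v. Chaining: v < x ≤ w < v, which forces v < v — impossible.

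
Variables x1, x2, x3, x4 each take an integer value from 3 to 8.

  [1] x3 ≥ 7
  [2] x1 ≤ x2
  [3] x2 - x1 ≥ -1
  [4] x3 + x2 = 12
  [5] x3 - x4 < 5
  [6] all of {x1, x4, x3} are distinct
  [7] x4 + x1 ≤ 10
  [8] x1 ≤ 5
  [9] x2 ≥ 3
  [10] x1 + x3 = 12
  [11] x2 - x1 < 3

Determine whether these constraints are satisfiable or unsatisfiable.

Satisfiable

Setting (x1, x2, x3, x4) = (4, 4, 8, 5) satisfies everything: constraint 3: x2 - x1 = 0; constraint 4: x3 + x2 = 12; constraint 5: x3 - x4 = 3, and the others follow.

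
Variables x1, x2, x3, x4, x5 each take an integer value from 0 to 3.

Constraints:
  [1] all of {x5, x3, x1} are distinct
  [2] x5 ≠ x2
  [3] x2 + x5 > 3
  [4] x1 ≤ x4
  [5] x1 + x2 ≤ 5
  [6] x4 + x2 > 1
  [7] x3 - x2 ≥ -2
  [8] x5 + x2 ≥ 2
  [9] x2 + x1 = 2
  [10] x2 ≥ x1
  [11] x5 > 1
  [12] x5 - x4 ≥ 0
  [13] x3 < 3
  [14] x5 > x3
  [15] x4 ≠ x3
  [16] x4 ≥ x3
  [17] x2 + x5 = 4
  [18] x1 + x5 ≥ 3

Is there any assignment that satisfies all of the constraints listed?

Satisfiable

Try x1 = 1, x2 = 1, x3 = 0, x4 = 3, x5 = 3.
Check constraint 3: x2 + x5 = 4; constraint 5: x1 + x2 = 2. The remaining constraints are straightforward to verify.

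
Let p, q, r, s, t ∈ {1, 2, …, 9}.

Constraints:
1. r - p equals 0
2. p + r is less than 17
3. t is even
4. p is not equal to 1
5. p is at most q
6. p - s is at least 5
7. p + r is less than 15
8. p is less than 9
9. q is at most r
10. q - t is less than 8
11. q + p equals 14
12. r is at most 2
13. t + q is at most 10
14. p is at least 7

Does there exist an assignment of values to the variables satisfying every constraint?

Unsatisfiable

From constraints 5 and 14: q ≥ p and p ≥ 7, so q ≥ 7. From constraints 9 and 12: q ≤ r and r ≤ 2, so q ≤ 2. But 2 < 7, so no value of q works.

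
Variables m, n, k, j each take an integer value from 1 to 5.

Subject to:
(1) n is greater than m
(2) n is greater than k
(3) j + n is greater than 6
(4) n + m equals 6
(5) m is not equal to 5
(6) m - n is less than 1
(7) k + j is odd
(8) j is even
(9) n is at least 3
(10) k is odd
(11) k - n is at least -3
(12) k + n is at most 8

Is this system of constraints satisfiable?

Satisfiable

The assignment m = 2, n = 4, k = 1, j = 4 works:
  constraint 3 holds since j + n = 8.
  constraint 4 holds since n + m = 6.
  constraint 6 holds since m - n = -2.
The rest check out directly.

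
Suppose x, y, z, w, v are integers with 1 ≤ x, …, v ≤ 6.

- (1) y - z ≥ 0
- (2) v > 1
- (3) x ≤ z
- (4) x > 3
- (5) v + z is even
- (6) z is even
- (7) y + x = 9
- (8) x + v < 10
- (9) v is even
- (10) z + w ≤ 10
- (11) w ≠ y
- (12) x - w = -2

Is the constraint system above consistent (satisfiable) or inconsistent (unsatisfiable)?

Satisfiable

One satisfying assignment is x = 4, y = 5, z = 4, w = 6, v = 4.
For the less obvious constraints — constraint 1: y - z = 1; constraint 7: y + x = 9 — and the others hold by inspection.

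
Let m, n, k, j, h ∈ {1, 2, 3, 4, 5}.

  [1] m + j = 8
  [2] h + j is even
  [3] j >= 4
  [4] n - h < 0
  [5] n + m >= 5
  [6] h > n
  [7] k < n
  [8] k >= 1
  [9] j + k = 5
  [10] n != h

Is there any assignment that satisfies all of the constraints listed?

Try m = 4, n = 3, k = 1, j = 4, h = 4.
Check constraint 1: m + j = 8; constraint 4: n - h = -1; constraint 5: n + m = 7. The remaining constraints are straightforward to verify.

Satisfiable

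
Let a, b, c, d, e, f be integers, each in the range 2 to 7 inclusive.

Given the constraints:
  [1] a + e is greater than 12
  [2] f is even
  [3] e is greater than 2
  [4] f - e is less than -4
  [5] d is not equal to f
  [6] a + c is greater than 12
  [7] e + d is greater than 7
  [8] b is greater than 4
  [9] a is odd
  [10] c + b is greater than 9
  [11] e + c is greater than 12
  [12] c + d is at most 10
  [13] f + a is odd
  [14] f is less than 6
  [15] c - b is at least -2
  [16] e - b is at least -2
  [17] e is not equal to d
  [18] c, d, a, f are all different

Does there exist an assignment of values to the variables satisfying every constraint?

Try a = 7, b = 6, c = 6, d = 3, e = 7, f = 2.
Check constraint 1: a + e = 14; constraint 4: f - e = -5; constraint 6: a + c = 13. The remaining constraints are straightforward to verify.

Satisfiable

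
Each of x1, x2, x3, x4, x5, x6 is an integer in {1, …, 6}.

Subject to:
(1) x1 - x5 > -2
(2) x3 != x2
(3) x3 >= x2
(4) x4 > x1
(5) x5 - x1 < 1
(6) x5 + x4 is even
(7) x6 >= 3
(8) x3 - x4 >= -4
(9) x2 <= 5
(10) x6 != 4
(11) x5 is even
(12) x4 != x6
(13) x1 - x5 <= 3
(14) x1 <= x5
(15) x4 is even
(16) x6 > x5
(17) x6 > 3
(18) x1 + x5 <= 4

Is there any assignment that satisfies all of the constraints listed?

Satisfiable

One satisfying assignment is x1 = 2, x2 = 2, x3 = 4, x4 = 6, x5 = 2, x6 = 5.
For the less obvious constraints — constraint 1: x1 - x5 = 0; constraint 5: x5 - x1 = 0; constraint 8: x3 - x4 = -2 — and the others hold by inspection.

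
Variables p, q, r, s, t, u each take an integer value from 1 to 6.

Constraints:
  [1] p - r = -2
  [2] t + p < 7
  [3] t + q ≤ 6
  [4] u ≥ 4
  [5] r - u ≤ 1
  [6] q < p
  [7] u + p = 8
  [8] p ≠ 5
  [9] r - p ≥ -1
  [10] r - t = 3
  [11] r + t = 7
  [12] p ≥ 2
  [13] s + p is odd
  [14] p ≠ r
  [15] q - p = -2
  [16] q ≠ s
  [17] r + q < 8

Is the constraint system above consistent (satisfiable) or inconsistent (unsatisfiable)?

Satisfiable

The assignment p = 3, q = 1, r = 5, s = 6, t = 2, u = 5 works:
  constraint 1 holds since p - r = -2.
  constraint 2 holds since t + p = 5.
  constraint 3 holds since t + q = 3.
The rest check out directly.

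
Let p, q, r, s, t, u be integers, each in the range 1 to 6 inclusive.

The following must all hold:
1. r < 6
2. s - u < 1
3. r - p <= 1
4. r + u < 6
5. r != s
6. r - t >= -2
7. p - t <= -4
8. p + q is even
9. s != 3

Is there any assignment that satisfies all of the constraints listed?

Unsatisfiable

Constraints 3, 6, and 7 give p − r ≥ -1, r − t ≥ -2, t − p ≥ 4.
Adding all 3 inequalities: the left sides telescope to 0, and the right sides sum to (-1) + (-2) + 4 = 1. So 0 ≥ 1, which is false.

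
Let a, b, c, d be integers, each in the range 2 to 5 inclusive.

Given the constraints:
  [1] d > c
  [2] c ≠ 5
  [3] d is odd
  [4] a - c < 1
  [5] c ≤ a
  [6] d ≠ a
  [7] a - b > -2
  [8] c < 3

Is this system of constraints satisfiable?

Satisfiable

Try a = 2, b = 2, c = 2, d = 3.
Check constraint 3: d = 3 is odd; constraint 4: a - c = 0; constraint 7: a - b = 0. The remaining constraints are straightforward to verify.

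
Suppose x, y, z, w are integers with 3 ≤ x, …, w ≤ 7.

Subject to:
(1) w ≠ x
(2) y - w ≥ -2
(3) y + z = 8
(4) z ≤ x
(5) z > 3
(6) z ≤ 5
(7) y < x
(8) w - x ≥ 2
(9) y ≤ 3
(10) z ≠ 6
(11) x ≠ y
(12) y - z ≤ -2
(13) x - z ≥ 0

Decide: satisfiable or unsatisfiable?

Constraints 2, 8, 12, and 13 give y − w ≥ -2, w − x ≥ 2, x − z ≥ 0, z − y ≥ 2.
Adding all 4 inequalities: the left sides telescope to 0, and the right sides sum to (-2) + 2 + 0 + 2 = 2. So 0 ≥ 2, which is false.

Unsatisfiable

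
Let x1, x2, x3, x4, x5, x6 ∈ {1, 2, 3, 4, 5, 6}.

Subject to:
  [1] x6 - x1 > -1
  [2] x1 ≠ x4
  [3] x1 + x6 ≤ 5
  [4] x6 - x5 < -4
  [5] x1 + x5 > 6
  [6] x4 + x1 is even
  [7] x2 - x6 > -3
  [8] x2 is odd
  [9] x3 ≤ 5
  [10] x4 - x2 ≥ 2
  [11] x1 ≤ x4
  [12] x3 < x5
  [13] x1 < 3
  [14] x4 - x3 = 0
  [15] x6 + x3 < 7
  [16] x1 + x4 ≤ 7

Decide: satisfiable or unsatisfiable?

Satisfiable

Try x1 = 1, x2 = 1, x3 = 5, x4 = 5, x5 = 6, x6 = 1.
Check constraint 1: x6 - x1 = 0; constraint 3: x1 + x6 = 2; constraint 4: x6 - x5 = -5. The remaining constraints are straightforward to verify.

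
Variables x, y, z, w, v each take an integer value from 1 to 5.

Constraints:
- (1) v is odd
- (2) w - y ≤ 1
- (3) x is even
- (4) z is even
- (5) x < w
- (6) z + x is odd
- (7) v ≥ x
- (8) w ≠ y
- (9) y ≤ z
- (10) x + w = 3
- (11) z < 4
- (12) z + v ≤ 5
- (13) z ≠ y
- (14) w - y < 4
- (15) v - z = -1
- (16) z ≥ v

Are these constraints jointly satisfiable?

Unsatisfiable

Constraint 4 makes z even and constraint 3 makes x even, so z + x must be even. Constraint 6 says z + x is odd — contradiction.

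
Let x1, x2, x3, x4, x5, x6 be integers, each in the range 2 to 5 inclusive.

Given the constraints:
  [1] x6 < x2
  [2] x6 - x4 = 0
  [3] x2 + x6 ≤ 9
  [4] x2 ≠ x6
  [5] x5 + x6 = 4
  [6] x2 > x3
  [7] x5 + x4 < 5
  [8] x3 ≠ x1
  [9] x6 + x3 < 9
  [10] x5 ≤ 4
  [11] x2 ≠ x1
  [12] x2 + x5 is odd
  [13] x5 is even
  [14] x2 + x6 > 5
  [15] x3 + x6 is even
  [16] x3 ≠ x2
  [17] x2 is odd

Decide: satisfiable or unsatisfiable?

Take x1 = 3, x2 = 5, x3 = 4, x4 = 2, x5 = 2, x6 = 2. Then constraint 2: x6 - x4 = 0; constraint 3: x2 + x6 = 7; constraint 5: x5 + x6 = 4, and every other listed constraint is also met.

Satisfiable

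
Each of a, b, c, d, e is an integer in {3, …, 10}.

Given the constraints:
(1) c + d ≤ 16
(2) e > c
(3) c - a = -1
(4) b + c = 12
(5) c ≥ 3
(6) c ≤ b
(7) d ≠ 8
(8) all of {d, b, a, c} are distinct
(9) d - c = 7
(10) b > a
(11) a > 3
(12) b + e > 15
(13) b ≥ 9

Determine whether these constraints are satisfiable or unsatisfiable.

Take a = 4, b = 9, c = 3, d = 10, e = 7. Then constraint 1: c + d = 13; constraint 3: c - a = -1; constraint 4: b + c = 12, and every other listed constraint is also met.

Satisfiable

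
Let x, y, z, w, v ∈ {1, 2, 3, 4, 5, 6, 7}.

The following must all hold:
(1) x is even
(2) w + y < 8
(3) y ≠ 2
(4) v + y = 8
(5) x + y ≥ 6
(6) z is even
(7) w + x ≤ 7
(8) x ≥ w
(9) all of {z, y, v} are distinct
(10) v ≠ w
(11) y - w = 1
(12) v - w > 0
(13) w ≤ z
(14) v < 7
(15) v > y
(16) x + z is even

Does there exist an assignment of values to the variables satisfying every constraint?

Setting (x, y, z, w, v) = (4, 3, 4, 2, 5) satisfies everything: constraint 2: w + y = 5; constraint 4: v + y = 8, and the others follow.

Satisfiable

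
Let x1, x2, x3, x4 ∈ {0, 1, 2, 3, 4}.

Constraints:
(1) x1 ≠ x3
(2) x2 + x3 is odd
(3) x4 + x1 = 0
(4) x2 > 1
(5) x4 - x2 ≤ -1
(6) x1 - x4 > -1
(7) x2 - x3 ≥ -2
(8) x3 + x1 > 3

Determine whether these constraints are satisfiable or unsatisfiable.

One satisfying assignment is x1 = 0, x2 = 3, x3 = 4, x4 = 0.
For the less obvious constraints — constraint 3: x4 + x1 = 0; constraint 5: x4 - x2 = -3; constraint 6: x1 - x4 = 0 — and the others hold by inspection.

Satisfiable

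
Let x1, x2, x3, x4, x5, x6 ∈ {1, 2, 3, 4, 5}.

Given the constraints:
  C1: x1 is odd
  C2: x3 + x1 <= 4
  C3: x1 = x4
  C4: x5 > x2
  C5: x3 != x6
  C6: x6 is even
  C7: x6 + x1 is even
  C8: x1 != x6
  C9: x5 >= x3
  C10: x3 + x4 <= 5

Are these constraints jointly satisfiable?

Constraint 6 makes x6 even and constraint 1 makes x1 odd, so x6 + x1 must be odd. Constraint 7 says x6 + x1 is even — contradiction.

Unsatisfiable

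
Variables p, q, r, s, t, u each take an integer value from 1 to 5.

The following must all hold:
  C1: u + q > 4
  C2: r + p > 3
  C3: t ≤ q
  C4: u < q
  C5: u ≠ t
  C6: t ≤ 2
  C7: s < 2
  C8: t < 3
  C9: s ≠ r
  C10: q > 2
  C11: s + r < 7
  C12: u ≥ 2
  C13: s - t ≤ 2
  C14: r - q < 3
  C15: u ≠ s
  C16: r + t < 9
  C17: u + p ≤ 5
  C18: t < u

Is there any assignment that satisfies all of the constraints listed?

Satisfiable

The assignment p = 1, q = 5, r = 5, s = 1, t = 1, u = 2 works:
  constraint 1 holds since u + q = 7.
  constraint 2 holds since r + p = 6.
The rest check out directly.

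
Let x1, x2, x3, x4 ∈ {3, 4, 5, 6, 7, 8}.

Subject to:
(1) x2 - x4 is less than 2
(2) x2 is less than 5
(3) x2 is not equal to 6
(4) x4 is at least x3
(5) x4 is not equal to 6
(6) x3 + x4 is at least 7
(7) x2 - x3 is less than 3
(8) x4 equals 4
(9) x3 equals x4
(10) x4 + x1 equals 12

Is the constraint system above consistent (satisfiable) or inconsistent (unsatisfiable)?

One satisfying assignment is x1 = 8, x2 = 4, x3 = 4, x4 = 4.
For the less obvious constraints — constraint 1: x2 - x4 = 0; constraint 6: x3 + x4 = 8 — and the others hold by inspection.

Satisfiable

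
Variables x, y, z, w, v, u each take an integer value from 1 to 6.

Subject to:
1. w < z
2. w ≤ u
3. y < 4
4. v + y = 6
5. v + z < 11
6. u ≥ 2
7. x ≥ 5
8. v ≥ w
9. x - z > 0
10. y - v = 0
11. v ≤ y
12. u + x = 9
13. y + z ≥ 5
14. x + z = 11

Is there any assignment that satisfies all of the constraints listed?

One satisfying assignment is x = 6, y = 3, z = 5, w = 3, v = 3, u = 3.
For the less obvious constraints — constraint 4: v + y = 6; constraint 5: v + z = 8 — and the others hold by inspection.

Satisfiable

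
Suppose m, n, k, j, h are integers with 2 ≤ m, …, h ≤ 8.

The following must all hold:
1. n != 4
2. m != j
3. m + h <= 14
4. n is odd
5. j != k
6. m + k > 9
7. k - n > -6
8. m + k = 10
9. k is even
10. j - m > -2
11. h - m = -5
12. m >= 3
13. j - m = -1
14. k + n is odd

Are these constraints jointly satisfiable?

Satisfiable

The assignment m = 8, n = 7, k = 2, j = 7, h = 3 works:
  constraint 3 holds since m + h = 11.
  constraint 6 holds since m + k = 10.
The rest check out directly.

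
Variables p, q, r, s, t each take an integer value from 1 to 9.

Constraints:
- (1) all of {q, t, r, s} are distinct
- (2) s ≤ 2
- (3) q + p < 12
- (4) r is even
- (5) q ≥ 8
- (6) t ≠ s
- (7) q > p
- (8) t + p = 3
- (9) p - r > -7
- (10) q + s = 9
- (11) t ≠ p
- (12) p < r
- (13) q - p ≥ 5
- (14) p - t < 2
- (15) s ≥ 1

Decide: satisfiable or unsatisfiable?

One satisfying assignment is p = 1, q = 8, r = 6, s = 1, t = 2.
For the less obvious constraints — constraint 3: q + p = 9; constraint 8: t + p = 3 — and the others hold by inspection.

Satisfiable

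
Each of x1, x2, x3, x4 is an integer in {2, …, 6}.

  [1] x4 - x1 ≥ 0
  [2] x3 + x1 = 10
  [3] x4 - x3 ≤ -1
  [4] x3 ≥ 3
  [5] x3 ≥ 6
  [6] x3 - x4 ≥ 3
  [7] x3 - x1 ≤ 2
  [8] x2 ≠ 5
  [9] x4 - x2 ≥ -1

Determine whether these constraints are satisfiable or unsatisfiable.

Unsatisfiable

Constraints 1, 6, and 7 give x4 − x1 ≥ 0, x1 − x3 ≥ -2, x3 − x4 ≥ 3.
Adding all 3 inequalities: the left sides telescope to 0, and the right sides sum to 0 + (-2) + 3 = 1. So 0 ≥ 1, which is false.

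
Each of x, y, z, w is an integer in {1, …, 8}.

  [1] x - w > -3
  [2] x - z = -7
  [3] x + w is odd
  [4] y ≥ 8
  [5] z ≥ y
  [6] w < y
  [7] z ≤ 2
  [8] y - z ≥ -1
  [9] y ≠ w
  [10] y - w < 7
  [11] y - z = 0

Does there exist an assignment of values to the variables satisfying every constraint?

From constraints 4 and 5: z ≥ y and y ≥ 8, so z ≥ 8. From constraint 7: z ≤ 2. But 2 < 8, so no value of z works.

Unsatisfiable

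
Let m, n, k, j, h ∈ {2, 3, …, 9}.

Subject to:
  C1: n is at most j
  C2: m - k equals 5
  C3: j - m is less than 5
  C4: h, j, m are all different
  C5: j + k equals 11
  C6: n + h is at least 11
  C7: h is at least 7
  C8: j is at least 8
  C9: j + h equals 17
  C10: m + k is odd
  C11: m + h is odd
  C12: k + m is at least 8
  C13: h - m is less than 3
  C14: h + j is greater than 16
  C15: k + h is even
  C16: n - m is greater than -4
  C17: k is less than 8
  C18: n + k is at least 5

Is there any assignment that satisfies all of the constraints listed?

Satisfiable

Try m = 7, n = 6, k = 2, j = 9, h = 8.
Check constraint 2: m - k = 5; constraint 3: j - m = 2. The remaining constraints are straightforward to verify.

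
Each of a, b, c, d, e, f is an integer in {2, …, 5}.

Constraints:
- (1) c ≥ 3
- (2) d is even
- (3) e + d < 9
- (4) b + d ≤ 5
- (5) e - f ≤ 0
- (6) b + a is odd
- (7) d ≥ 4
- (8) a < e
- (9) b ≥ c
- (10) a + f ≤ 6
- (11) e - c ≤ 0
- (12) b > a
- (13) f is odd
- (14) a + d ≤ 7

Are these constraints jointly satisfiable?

Unsatisfiable

From constraints 1 and 9: b ≥ c ≥ 3. From constraint 7: d ≥ 4. Hence b + d ≥ 7. But constraint 4 requires b + d ≤ 5, and 5 < 7. Contradiction.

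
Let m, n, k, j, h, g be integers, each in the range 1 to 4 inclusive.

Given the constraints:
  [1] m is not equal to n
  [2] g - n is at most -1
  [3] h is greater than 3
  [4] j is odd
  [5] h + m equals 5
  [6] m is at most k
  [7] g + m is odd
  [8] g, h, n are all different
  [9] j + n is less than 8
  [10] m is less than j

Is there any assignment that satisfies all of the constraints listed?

The assignment m = 1, n = 3, k = 4, j = 3, h = 4, g = 2 works:
  constraint 2 holds since g - n = -1.
  constraint 5 holds since h + m = 5.
The rest check out directly.

Satisfiable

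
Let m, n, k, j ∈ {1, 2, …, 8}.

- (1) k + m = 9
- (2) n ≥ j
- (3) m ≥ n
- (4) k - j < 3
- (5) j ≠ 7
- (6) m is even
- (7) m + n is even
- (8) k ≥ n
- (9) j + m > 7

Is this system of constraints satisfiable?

Satisfiable

Take m = 4, n = 4, k = 5, j = 4. Then constraint 1: k + m = 9; constraint 4: k - j = 1, and every other listed constraint is also met.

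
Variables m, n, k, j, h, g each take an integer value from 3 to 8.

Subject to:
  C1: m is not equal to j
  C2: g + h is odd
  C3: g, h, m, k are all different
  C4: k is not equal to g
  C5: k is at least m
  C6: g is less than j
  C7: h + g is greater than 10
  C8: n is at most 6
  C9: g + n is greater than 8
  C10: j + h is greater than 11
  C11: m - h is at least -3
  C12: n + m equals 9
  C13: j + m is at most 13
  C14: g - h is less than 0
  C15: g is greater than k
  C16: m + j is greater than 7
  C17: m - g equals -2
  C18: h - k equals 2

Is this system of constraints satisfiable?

Satisfiable

Setting (m, n, k, j, h, g) = (3, 6, 4, 7, 6, 5) satisfies everything: constraint 7: h + g = 11; constraint 9: g + n = 11; constraint 10: j + h = 13, and the others follow.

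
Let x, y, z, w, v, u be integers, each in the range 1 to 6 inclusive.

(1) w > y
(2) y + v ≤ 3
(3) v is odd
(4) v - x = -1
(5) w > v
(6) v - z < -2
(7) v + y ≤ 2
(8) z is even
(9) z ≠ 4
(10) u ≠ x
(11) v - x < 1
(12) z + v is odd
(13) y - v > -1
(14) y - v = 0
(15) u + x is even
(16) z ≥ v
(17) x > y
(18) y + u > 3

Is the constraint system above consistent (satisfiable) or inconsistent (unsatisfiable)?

One satisfying assignment is x = 2, y = 1, z = 6, w = 4, v = 1, u = 4.
For the less obvious constraints — constraint 2: y + v = 2; constraint 4: v - x = -1 — and the others hold by inspection.

Satisfiable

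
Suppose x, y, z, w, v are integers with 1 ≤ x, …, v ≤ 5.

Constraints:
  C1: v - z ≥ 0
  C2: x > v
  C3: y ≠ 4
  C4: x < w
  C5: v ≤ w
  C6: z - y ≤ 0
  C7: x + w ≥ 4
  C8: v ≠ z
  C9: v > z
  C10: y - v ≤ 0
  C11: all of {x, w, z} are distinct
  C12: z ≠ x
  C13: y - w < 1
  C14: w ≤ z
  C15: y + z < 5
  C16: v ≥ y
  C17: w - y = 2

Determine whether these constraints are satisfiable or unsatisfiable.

Constraints 2, 4, 9, and 14 give z < v, v < x, x < w, w ≤ z. Chaining: z < v < x < w ≤ z, which forces z < z — impossible.

Unsatisfiable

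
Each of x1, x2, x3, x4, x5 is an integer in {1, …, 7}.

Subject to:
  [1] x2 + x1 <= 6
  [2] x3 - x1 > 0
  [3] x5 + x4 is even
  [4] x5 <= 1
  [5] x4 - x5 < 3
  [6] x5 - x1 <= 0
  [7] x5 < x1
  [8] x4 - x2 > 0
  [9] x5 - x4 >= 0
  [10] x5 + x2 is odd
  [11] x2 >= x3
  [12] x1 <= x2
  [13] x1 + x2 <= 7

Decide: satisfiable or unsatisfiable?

Constraints 2, 7, 8, 9, and 11 give x3 ≤ x2, x2 < x4, x4 ≤ x5, x5 < x1, x1 < x3. Chaining: x3 ≤ x2 < x4 ≤ x5 < x1 < x3, which forces x3 < x3 — impossible.

Unsatisfiable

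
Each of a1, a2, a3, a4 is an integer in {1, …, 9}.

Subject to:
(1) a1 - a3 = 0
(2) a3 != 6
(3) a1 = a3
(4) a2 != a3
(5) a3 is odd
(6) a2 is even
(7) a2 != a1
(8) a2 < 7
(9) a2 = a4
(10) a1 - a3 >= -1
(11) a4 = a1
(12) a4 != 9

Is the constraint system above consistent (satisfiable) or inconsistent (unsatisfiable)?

From constraints 3, 9, and 11, a2 = a4 = a1 = a3, so a2 = a3. But constraint 4 says a2 ≠ a3. Contradiction.

Unsatisfiable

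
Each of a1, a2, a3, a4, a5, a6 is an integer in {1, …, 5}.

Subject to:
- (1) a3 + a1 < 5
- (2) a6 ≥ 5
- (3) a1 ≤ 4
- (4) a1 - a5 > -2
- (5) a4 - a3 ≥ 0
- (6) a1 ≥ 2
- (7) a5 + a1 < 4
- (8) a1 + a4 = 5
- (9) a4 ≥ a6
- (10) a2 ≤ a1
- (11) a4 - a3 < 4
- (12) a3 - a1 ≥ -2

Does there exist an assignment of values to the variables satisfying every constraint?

Unsatisfiable

From constraint 6: a1 ≥ 2. From constraints 2 and 9: a4 ≥ a6 ≥ 5. Hence a1 + a4 ≥ 7. But constraint 8 requires a1 + a4 = 5, and 5 < 7. Contradiction.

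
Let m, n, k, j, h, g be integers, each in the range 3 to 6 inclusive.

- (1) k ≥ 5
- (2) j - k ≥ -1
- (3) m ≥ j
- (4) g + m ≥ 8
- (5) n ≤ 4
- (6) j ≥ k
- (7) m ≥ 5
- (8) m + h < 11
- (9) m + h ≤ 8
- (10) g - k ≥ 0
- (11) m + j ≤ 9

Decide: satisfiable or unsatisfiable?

From constraint 7: m ≥ 5. From constraints 1 and 6: j ≥ k ≥ 5. Hence m + j ≥ 10. But constraint 11 requires m + j ≤ 9, and 9 < 10. Contradiction.

Unsatisfiable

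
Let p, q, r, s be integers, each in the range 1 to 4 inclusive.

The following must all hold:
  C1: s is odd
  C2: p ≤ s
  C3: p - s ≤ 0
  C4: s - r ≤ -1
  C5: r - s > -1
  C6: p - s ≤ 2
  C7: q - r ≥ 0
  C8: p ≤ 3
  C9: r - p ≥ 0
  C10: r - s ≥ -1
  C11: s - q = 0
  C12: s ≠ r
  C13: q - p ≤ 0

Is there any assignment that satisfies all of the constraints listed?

Unsatisfiable

Constraints 3, 4, 7, and 13 give s − p ≥ 0, p − q ≥ 0, q − r ≥ 0, r − s ≥ 1.
Adding all 4 inequalities: the left sides telescope to 0, and the right sides sum to 0 + 0 + 0 + 1 = 1. So 0 ≥ 1, which is false.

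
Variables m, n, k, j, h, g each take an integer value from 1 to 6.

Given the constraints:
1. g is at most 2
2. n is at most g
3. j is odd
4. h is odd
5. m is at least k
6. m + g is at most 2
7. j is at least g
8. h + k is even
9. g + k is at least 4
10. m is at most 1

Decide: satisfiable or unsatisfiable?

Unsatisfiable

From constraint 1: g ≤ 2. From constraints 5 and 10: k ≤ m ≤ 1. Hence g + k ≤ 3. But constraint 9 requires g + k ≥ 4, and 4 > 3. Contradiction.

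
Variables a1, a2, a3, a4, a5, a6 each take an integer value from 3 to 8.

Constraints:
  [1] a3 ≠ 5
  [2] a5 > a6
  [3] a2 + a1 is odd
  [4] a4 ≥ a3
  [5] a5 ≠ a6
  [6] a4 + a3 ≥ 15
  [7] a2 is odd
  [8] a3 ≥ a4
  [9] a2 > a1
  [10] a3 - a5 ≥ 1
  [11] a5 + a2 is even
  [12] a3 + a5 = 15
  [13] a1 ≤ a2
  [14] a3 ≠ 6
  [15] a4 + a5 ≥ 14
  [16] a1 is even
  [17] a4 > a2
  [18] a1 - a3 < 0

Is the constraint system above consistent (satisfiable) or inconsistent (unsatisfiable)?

Setting (a1, a2, a3, a4, a5, a6) = (6, 7, 8, 8, 7, 6) satisfies everything: constraint 6: a4 + a3 = 16; constraint 10: a3 - a5 = 1; constraint 12: a3 + a5 = 15, and the others follow.

Satisfiable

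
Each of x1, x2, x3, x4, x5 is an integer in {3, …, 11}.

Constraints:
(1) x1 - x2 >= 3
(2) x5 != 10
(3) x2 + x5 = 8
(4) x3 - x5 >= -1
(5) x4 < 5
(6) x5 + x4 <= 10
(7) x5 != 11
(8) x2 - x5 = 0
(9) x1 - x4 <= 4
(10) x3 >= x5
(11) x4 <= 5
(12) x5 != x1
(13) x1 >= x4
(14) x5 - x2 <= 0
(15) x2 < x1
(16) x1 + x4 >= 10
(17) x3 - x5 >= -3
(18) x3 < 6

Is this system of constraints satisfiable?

The assignment x1 = 7, x2 = 4, x3 = 4, x4 = 4, x5 = 4 works:
  constraint 1 holds since x1 - x2 = 3.
  constraint 3 holds since x2 + x5 = 8.
The rest check out directly.

Satisfiable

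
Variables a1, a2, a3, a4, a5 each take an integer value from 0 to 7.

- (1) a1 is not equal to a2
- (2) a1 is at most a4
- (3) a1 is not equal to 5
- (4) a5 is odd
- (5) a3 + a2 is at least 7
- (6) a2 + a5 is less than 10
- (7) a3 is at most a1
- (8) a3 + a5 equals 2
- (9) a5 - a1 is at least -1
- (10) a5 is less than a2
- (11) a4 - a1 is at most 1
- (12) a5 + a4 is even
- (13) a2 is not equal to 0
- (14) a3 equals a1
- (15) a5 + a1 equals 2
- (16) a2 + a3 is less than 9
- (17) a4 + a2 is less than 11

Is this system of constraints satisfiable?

One satisfying assignment is a1 = 1, a2 = 7, a3 = 1, a4 = 1, a5 = 1.
For the less obvious constraints — constraint 5: a3 + a2 = 8; constraint 6: a2 + a5 = 8 — and the others hold by inspection.

Satisfiable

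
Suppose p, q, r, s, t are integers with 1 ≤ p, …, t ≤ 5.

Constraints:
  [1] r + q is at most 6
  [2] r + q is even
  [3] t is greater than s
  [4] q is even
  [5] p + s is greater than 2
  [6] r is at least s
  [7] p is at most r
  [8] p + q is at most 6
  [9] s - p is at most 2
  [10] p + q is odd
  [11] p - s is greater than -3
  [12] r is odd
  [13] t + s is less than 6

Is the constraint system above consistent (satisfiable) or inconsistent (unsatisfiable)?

Constraint 12 makes r odd and constraint 4 makes q even, so r + q must be odd. Constraint 2 says r + q is even — contradiction.

Unsatisfiable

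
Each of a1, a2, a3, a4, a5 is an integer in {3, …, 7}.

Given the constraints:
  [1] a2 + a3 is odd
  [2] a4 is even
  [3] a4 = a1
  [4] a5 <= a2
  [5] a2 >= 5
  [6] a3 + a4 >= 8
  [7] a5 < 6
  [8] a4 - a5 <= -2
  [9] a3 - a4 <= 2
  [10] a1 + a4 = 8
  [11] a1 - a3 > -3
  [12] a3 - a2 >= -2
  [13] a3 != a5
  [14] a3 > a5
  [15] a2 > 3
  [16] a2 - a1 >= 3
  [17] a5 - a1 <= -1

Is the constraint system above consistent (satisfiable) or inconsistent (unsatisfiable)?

Unsatisfiable

Constraints 8, 9, 12, 16, and 17 give a5 − a4 ≥ 2, a4 − a3 ≥ -2, a3 − a2 ≥ -2, a2 − a1 ≥ 3, a1 − a5 ≥ 1.
Adding all 5 inequalities: the left sides telescope to 0, and the right sides sum to 2 + (-2) + (-2) + 3 + 1 = 2. So 0 ≥ 2, which is false.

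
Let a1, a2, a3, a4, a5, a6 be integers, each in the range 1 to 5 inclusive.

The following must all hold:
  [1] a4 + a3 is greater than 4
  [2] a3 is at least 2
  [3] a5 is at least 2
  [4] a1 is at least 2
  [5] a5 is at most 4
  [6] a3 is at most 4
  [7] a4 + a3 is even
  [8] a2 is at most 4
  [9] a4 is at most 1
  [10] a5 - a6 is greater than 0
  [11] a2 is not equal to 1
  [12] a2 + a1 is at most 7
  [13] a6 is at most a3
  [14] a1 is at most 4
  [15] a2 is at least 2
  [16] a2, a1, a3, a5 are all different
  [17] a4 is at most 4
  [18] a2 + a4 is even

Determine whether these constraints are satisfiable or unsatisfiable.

Constraints 2, 3, 4, 5, 6, 8, 14, and 15 confine each of a2, a1, a3, a5 to the 3 values {2, …, 4}.
Constraint 16 requires all 4 of them to be distinct, but only 3 values are available — impossible by the pigeonhole principle.

Unsatisfiable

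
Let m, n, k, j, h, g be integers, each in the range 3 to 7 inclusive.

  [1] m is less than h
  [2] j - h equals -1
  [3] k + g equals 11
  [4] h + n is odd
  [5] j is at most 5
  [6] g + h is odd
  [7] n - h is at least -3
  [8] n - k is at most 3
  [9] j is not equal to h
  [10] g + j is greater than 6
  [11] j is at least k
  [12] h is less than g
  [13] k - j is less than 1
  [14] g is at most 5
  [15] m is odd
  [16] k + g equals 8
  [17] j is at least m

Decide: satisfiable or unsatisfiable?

Unsatisfiable

From constraints 5 and 11: k ≤ j ≤ 5. From constraint 14: g ≤ 5. Hence k + g ≤ 10. But constraint 3 requires k + g = 11, and 11 > 10. Contradiction.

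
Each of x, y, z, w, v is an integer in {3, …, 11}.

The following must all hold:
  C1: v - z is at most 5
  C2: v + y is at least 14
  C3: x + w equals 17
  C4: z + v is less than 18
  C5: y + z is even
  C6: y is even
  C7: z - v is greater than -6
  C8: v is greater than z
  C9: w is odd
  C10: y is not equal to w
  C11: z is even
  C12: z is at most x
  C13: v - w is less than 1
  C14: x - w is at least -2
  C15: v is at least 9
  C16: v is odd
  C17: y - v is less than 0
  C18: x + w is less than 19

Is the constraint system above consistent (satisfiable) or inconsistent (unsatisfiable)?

The assignment x = 8, y = 8, z = 6, w = 9, v = 9 works:
  constraint 1 holds since v - z = 3.
  constraint 2 holds since v + y = 17.
  constraint 3 holds since x + w = 17.
The rest check out directly.

Satisfiable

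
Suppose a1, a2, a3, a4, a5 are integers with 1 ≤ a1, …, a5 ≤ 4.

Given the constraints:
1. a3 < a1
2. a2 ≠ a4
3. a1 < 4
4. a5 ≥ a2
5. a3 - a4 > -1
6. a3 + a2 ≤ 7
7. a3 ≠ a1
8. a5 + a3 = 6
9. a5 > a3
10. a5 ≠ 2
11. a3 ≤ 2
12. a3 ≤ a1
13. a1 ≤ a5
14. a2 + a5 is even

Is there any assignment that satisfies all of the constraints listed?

Take a1 = 3, a2 = 2, a3 = 2, a4 = 1, a5 = 4. Then constraint 5: a3 - a4 = 1; constraint 6: a3 + a2 = 4, and every other listed constraint is also met.

Satisfiable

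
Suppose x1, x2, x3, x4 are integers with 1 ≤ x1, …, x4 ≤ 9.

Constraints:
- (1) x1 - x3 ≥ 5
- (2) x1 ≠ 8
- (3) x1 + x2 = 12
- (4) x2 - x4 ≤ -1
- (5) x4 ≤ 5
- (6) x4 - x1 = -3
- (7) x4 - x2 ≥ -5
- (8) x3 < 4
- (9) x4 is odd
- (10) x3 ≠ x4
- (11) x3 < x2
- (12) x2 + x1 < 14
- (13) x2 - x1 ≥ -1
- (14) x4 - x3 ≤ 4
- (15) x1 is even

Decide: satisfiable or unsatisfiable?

Unsatisfiable

Constraints 1, 4, 13, and 14 give x4 − x2 ≥ 1, x2 − x1 ≥ -1, x1 − x3 ≥ 5, x3 − x4 ≥ -4.
Adding all 4 inequalities: the left sides telescope to 0, and the right sides sum to 1 + (-1) + 5 + (-4) = 1. So 0 ≥ 1, which is false.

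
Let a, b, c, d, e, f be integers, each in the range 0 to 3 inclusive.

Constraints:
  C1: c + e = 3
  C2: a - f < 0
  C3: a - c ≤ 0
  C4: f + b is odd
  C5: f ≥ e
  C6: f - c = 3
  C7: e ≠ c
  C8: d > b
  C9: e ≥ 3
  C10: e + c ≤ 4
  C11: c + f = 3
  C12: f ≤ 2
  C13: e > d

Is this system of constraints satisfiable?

Unsatisfiable

From constraints 5 and 9: f ≥ e and e ≥ 3, so f ≥ 3. From constraint 12: f ≤ 2. But 2 < 3, so no value of f works.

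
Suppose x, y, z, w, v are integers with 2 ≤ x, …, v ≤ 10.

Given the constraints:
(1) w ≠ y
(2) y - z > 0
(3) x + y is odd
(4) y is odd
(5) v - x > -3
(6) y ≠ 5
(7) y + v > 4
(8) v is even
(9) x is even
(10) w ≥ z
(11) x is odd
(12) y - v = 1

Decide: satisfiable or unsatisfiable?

Unsatisfiable

Constraint 11 makes x odd and constraint 4 makes y odd, so x + y must be even. Constraint 3 says x + y is odd — contradiction.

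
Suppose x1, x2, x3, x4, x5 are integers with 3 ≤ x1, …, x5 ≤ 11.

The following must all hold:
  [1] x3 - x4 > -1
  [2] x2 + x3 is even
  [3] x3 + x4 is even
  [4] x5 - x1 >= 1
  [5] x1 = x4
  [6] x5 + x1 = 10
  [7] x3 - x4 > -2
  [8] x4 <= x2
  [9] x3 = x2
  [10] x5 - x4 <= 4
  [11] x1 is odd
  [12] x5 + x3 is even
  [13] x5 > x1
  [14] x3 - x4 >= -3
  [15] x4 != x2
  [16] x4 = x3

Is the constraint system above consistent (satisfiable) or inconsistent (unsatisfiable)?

Unsatisfiable

From constraints 9 and 16, x4 = x3 = x2, so x4 = x2. But constraint 15 says x4 ≠ x2. Contradiction.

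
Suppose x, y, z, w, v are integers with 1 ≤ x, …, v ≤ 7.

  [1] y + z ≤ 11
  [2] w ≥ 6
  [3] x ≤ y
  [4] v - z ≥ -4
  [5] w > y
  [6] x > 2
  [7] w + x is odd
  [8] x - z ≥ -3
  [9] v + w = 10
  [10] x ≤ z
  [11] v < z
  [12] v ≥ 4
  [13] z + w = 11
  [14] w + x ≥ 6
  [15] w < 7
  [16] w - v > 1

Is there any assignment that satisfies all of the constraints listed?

The assignment x = 3, y = 5, z = 5, w = 6, v = 4 works:
  constraint 1 holds since y + z = 10.
  constraint 4 holds since v - z = -1.
The rest check out directly.

Satisfiable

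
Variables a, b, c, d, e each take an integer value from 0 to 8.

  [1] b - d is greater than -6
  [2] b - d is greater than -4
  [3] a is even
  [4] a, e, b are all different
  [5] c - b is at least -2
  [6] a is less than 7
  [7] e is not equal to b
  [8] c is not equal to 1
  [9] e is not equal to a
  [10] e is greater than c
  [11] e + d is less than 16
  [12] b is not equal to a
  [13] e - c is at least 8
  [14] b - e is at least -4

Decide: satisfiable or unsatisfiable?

Constraints 5, 13, and 14 give c − b ≥ -2, b − e ≥ -4, e − c ≥ 8.
Adding all 3 inequalities: the left sides telescope to 0, and the right sides sum to (-2) + (-4) + 8 = 2. So 0 ≥ 2, which is false.

Unsatisfiable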